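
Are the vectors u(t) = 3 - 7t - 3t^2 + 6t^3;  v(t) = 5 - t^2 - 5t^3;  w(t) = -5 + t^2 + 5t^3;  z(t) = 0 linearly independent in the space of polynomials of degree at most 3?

Write each element as a coordinate vector in ℝ⁴ using {1, t, …, t^3}.
One of the vectors is the zero vector, so the set is linearly dependent.

linearly dependent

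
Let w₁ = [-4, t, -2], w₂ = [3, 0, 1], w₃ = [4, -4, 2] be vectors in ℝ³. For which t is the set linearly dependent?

The vectors are dependent exactly when the determinant of the matrix with rows w₁, w₂, w₃ vanishes.
The determinant works out to 8 - 2*t.
This vanishes exactly when t = 4.

t = 4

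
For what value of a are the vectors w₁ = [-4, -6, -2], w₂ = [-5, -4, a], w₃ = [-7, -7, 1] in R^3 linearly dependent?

a = 2

The set is linearly dependent precisely when det[w₁; w₂; w₃] = 0.
The determinant works out to 14*a - 28.
Solving 14*a - 28 = 0 yields a = 2.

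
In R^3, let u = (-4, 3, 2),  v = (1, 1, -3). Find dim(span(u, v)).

2

Apply Gaussian elimination to the matrix whose rows are u, v.
Reduction leaves 2 leading entries, giving rank 2.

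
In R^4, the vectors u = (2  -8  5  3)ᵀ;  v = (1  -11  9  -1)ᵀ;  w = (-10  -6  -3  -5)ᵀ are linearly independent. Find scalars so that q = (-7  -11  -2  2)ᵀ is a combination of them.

q = 2u - v + w

Write q = c₁u + … + c₃w and equate components.
Back-substitution yields (c₁, c₂, c₃) = (2, -1, 1).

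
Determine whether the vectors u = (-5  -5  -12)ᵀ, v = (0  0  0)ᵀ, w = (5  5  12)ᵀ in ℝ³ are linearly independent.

linearly dependent

One of the vectors is the zero vector, so the set is linearly dependent.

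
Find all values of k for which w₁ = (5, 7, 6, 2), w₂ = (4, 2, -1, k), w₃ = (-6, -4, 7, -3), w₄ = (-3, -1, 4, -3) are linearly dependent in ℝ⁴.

k = 5

Place the vectors as rows of a 4×4 matrix; dependence ⇔ determinant zero.
Expanding, det = 300 - 60*k.
Setting this to zero gives k = 5.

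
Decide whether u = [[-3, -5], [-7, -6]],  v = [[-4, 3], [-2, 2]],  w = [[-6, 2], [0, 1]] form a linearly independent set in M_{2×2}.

linearly independent

Take coordinates with respect to the standard basis {E₁₁, E₁₂, E₂₁, E₂₂}.
Place the vectors as rows of a 3×4 matrix and reduce to echelon form.
The reduction yields 3 nonzero rows, so the rank is 3.
Since rank = 3 (the number of vectors), the set is linearly independent.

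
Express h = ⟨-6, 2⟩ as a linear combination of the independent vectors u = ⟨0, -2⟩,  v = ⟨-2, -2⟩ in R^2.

h = -4u + 3v

Since u, v are independent, the coefficients expressing h are uniquely determined by a linear system.
The system has the unique solution (c₁, c₂) = (-4, 3).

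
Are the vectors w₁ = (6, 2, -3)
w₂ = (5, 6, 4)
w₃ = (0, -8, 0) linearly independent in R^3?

linearly independent

Form the 3×3 matrix with these as columns; its determinant is 312.
A nonzero determinant means the columns are linearly independent.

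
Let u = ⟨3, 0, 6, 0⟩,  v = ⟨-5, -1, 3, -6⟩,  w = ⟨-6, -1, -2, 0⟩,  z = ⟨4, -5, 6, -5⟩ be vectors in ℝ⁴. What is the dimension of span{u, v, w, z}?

4

Apply Gaussian elimination to the matrix whose rows are u, v, w, z.
There are 4 pivot columns, so rank = 4.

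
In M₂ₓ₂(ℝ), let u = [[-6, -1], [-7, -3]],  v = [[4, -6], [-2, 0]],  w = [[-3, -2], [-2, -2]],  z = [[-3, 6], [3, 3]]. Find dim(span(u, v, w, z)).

Pass to coordinate vectors with respect to the basis {E₁₁, E₁₂, E₂₁, E₂₂}.
Row-reduce the 4×4 matrix with these as rows.
There are 4 pivot columns, so rank = 4.

dim = 4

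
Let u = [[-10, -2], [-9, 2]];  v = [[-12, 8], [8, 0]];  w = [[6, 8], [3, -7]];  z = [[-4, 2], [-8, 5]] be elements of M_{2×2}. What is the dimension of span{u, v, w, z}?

Use coordinates relative to {E₁₁, E₁₂, E₂₁, E₂₂}.
Row-reduce the 4×4 matrix with these as rows.
Exactly 4 pivots survive; hence the rank is 4.

4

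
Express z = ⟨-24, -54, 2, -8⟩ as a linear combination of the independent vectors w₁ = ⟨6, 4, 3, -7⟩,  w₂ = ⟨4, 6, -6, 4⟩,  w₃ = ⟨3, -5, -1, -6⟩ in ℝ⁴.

z = -4w₁ - 3w₂ + 4w₃

Solve the system with w₁, w₂, w₃ as columns and z as the right-hand side.
Row-reducing the augmented matrix gives the unique coefficients (α₁, α₂, α₃) = (-4, -3, 4).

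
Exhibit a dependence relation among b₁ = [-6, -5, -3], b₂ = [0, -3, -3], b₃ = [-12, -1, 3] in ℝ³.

2b₁ - 3b₂ - b₃ = 0

Set up α₁b₁ + … + α₃b₃ = 0 and solve the homogeneous system.
A generator of the null space is (2, -3, -1).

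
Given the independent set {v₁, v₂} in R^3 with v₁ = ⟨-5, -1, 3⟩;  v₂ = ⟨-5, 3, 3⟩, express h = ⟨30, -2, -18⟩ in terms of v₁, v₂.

h = -4v₁ - 2v₂

Since v₁, v₂ are independent, the coefficients expressing h are uniquely determined by a linear system.
Row-reducing the augmented matrix gives the unique coefficients (a₁, a₂) = (-4, -2).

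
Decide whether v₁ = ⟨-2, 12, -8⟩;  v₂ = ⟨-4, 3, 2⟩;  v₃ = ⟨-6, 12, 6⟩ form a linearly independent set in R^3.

Form the 3×3 matrix with these as columns; its determinant is 396.
A nonzero determinant means the columns are linearly independent.

linearly independent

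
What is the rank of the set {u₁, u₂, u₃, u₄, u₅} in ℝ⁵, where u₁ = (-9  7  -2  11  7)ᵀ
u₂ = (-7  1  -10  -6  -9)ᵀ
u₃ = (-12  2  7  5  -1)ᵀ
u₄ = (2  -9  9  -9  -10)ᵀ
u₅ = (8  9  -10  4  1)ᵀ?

Row-reduce the 5×5 matrix with these as rows.
The echelon form has 5 nonzero rows, so the rank is 5.

5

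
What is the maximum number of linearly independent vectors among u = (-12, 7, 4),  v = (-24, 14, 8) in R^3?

1

Put the 3×2 matrix [u|v] into echelon form.
The echelon form has 1 nonzero row, so the rank is 1.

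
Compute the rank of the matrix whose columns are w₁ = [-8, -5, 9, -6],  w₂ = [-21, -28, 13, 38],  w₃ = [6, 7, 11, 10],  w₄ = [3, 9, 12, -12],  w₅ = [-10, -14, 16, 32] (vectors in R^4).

Put the 4×5 matrix [w₁|w₂|w₃|w₄|w₅] into echelon form.
Reduction leaves 3 leading entries, giving rank 3.
(With 5 elements in a 4-dimensional space the rank is at most 4.)

3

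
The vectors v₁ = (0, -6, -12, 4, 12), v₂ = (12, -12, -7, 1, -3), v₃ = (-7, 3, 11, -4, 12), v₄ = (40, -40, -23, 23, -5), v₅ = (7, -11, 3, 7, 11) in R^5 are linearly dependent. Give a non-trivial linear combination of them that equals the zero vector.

v₂ - 2v₃ - v₄ + 2v₅ = 0

Set up α₁v₁ + … + α₅v₅ = 0 and solve the homogeneous system.
The free variable yields coefficients (0, 1, -2, -1, 2) (any nonzero multiple also works).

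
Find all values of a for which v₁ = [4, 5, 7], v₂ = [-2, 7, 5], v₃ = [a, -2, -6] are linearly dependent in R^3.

a = -20/3

The set is linearly dependent precisely when det[v₁; v₂; v₃] = 0.
Expanding, det = -24*a - 160.
This vanishes exactly when a = -20/3.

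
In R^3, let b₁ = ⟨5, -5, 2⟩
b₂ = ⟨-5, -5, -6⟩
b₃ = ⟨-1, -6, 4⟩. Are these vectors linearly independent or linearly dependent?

linearly independent

Row-reduce the matrix whose columns are b₁, b₂, b₃.
The reduction yields 3 nonzero rows, so the rank is 3.
Since rank = 3 (the number of vectors), the set is linearly independent.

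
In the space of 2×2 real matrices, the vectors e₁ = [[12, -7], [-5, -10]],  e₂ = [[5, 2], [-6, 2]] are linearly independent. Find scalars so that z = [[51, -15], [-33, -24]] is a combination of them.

z = 3e₁ + 3e₂

Work in coordinates with respect to the standard basis {E₁₁, E₁₂, E₂₁, E₂₂}.
Write z = a₁e₁ + a₂e₂ and equate components.
The system has the unique solution (a₁, a₂) = (3, 3).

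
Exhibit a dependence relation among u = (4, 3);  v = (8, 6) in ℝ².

2u - v = 0

Write the vectors as columns of a matrix and find a nonzero vector in its null space.
The free variable yields coefficients (2, -1) (any nonzero multiple also works).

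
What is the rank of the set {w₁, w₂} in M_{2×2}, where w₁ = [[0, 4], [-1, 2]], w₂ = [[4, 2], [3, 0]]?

2

Use coordinates relative to {E₁₁, E₁₂, E₂₁, E₂₂}.
Form the matrix with w₁, w₂ as columns and reduce.
Reduction leaves 2 leading entries, giving rank 2.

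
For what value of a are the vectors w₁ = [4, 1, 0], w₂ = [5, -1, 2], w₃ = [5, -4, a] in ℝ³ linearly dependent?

a = 14/3

The vectors are dependent exactly when the determinant of the matrix with rows w₁, w₂, w₃ vanishes.
Cofactor expansion gives det = 42 - 9*a.
Solving 42 - 9*a = 0 yields a = 14/3.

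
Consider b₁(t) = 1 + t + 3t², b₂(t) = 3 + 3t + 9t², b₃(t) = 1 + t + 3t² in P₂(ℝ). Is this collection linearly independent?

Write each element as a coordinate vector in ℝ³ using {1, t, t²}.
The matrix [b₁|b₂|b₃] has determinant 0.
A zero determinant means the columns are linearly dependent.

linearly dependent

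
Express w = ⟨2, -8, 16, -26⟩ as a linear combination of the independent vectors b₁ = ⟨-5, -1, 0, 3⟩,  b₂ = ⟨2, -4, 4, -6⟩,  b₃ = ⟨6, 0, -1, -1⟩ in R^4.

w = -4b₁ + 3b₂ - 4b₃

Solve the system with b₁, b₂, b₃ as columns and w as the right-hand side.
Back-substitution yields (α₁, α₂, α₃) = (-4, 3, -4).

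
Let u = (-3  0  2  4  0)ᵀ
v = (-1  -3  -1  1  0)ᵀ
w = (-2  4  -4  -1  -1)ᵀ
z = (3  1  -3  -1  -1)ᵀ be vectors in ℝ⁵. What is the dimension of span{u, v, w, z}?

dim = 4

Apply Gaussian elimination to the matrix whose rows are u, v, w, z.
There are 4 pivot columns, so rank = 4.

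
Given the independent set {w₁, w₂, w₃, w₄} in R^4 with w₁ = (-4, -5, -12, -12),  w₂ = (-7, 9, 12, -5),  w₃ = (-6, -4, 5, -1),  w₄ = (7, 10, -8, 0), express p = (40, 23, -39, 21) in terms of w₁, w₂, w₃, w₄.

p = -w₁ - 2w₂ + w₃ + 4w₄

Set up the augmented matrix [w₁ | w₂ | w₃ | w₄ | p] and row-reduce.
The system has the unique solution (α₁, …, α₄) = (-1, -2, 1, 4).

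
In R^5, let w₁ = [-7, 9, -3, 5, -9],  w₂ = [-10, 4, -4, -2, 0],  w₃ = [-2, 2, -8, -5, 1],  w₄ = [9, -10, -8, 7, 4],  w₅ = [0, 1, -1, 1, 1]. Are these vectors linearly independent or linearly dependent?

linearly independent

The matrix [w₁|w₂|w₃|w₄|w₅] has determinant -23100.
A nonzero determinant means the columns are linearly independent.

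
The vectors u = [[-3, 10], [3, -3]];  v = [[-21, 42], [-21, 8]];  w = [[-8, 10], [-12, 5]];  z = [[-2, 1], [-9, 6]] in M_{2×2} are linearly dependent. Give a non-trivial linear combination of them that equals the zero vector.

Pass to coordinate vectors relative to the basis {E₁₁, E₁₂, E₂₁, E₂₂}.
Row-reduce the matrix with u, v, w, z as columns; the null space gives the coefficients.
The free variable yields coefficients (3, -1, 1, 2) (any nonzero multiple also works).

3u - v + w + 2z = 0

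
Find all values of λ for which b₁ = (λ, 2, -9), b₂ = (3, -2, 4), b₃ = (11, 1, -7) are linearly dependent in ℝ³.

λ = 19/2

The set is linearly dependent precisely when det[b₁; b₂; b₃] = 0.
Expanding, det = 10*λ - 95.
This vanishes exactly when λ = 19/2.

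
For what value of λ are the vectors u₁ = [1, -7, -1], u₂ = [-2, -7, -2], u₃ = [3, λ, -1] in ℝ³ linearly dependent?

λ = -21/2

The set is linearly dependent precisely when det[u₁; u₂; u₃] = 0.
Cofactor expansion gives det = 4*λ + 42.
Setting this to zero gives λ = -21/2.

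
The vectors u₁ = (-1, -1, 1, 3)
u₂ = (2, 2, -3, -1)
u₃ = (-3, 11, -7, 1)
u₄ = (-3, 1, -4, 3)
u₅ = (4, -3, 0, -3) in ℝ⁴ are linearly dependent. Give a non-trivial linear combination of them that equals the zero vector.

u₁ - 2u₂ + u₃ + 2u₅ = 0

Solve the homogeneous system with u₁, u₂, u₃, u₄, u₅ as columns by row-reducing the coefficient matrix.
The free variable yields coefficients (1, -2, 1, 0, 2) (any nonzero multiple also works).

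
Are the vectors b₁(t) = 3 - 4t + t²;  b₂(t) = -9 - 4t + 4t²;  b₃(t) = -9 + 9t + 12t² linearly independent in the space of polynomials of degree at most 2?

linearly independent

Write each element as a coordinate vector in ℝ³ using {1, t, t²}.
Place the vectors as rows of a 3×3 matrix and reduce to echelon form.
The reduction yields 3 nonzero rows, so the rank is 3.
Since rank = 3 (the number of vectors), the set is linearly independent.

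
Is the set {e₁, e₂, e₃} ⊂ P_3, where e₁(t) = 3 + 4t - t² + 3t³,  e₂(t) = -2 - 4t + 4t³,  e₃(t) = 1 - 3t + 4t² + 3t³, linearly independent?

Write each element as a coordinate vector in ℝ⁴ using {1, t, …, t³}.
Row-reduce the matrix whose columns are e₁, e₂, e₃.
The reduction yields 3 nonzero rows, so the rank is 3.
Since rank = 3 (the number of vectors), the set is linearly independent.

linearly independent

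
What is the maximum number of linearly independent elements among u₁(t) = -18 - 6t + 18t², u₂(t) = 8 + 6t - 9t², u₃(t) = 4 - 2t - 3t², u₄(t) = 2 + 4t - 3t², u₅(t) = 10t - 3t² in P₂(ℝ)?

2

Pass to coordinate vectors with respect to the basis {1, t, t²}.
Put the 3×5 matrix [u₁|u₂|u₃|u₄|u₅] into echelon form.
Exactly 2 pivots survive; hence the rank is 2.
(With 5 elements in a 3-dimensional space the rank is at most 3.)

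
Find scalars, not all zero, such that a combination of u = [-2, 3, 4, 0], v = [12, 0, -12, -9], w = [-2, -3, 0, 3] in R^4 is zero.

3u + v + 3w = 0

Write the vectors as columns of a matrix and find a nonzero vector in its null space.
One solution (up to scaling) is (3, 1, 3).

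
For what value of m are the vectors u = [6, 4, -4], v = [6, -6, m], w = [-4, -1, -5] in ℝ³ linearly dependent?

m = 42

The set is linearly dependent precisely when det[u; v; w] = 0.
Expanding, det = 420 - 10*m.
This vanishes exactly when m = 42.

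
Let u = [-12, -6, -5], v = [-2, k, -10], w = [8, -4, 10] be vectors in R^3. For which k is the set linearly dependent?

Dependence holds iff the 3×3 matrix [u v w] is singular.
Cofactor expansion gives det = 800 - 80*k.
This vanishes exactly when k = 10.

k = 10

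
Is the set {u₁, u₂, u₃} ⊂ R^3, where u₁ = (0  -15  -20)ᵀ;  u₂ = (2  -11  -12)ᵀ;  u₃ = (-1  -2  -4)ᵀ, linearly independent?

linearly dependent

Row-reduce the matrix whose columns are u₁, u₂, u₃.
The reduction yields 2 nonzero rows, so the rank is 2.
Since rank 2 < 3, the set is linearly dependent.
Indeed u₁ - u₂ - 2u₃ = 0.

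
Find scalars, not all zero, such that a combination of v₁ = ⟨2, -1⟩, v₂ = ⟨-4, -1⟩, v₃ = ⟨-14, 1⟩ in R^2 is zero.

3v₁ - 2v₂ + v₃ = 0

Write the vectors as columns of a matrix and find a nonzero vector in its null space.
The free variable yields coefficients (3, -2, 1) (any nonzero multiple also works).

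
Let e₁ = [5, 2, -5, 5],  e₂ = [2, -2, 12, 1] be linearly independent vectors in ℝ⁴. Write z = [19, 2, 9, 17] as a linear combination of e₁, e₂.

Write z = c₁e₁ + c₂e₂ and equate components.
The system has the unique solution (c₁, c₂) = (3, 2).

z = 3e₁ + 2e₂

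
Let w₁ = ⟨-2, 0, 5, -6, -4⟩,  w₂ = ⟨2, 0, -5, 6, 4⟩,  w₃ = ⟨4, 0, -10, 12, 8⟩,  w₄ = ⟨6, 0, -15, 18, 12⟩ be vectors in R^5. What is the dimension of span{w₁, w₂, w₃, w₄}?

Row-reduce the 4×5 matrix with these as rows.
Reduction leaves 1 leading entry, giving rank 1.

dim = 1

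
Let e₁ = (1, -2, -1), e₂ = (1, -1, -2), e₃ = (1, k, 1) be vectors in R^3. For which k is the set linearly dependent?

The set is linearly dependent precisely when det[e₁; e₂; e₃] = 0.
The determinant works out to k + 4.
Setting this to zero gives k = -4.

k = -4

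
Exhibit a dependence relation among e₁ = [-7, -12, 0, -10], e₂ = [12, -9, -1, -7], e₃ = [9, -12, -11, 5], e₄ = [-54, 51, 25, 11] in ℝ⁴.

3e₂ + 2e₃ + e₄ = 0

Row-reduce the matrix with e₁, e₂, e₃, e₄ as columns; the null space gives the coefficients.
The free variable yields coefficients (0, 3, 2, 1) (any nonzero multiple also works).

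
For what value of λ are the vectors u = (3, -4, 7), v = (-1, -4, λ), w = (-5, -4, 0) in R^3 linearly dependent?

The vectors are dependent exactly when the determinant of the matrix with rows u, v, w vanishes.
The determinant works out to 32*λ - 112.
Solving 32*λ - 112 = 0 yields λ = 7/2.

λ = 7/2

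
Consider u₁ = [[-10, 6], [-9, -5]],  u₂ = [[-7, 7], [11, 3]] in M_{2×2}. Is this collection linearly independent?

Write each element as a coordinate vector in ℝ⁴ using {E₁₁, E₁₂, E₂₁, E₂₂}.
Row-reduce the matrix whose columns are u₁, u₂.
The reduction yields 2 nonzero rows, so the rank is 2.
Since rank = 2 (the number of vectors), the set is linearly independent.

linearly independent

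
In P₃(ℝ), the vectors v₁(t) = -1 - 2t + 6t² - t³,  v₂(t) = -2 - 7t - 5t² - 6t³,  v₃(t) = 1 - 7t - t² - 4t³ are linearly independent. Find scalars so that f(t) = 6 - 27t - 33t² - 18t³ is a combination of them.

Work in coordinates with respect to the standard basis {1, t, …, t³}.
Set up the augmented matrix [v₁ | v₂ | v₃ | f] and row-reduce.
Back-substitution yields (α₁, α₂, α₃) = (-4, 1, 4).

f = -4v₁ + v₂ + 4v₃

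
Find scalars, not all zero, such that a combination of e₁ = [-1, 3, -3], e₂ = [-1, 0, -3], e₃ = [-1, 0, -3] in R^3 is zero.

e₂ - e₃ = 0

Solve the homogeneous system with e₁, e₂, e₃ as columns by row-reducing the coefficient matrix.
A generator of the null space is (0, 1, -1).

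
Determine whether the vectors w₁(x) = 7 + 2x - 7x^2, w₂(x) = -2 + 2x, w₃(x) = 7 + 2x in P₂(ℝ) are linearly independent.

Take coordinates with respect to the standard basis {1, x, x^2}.
Row-reduce the matrix whose columns are w₁, w₂, w₃.
The reduction yields 3 nonzero rows, so the rank is 3.
Since rank = 3 (the number of vectors), the set is linearly independent.

linearly independent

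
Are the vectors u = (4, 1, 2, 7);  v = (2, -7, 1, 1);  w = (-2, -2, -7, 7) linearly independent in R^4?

Place the vectors as rows of a 3×4 matrix and reduce to echelon form.
The reduction yields 3 nonzero rows, so the rank is 3.
Since rank = 3 (the number of vectors), the set is linearly independent.

linearly independent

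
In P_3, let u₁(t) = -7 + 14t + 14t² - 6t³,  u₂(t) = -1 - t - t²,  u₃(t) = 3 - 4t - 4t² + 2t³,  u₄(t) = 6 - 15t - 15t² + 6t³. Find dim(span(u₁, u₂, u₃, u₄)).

dim = 2

Pass to coordinate vectors with respect to the basis {1, t, …, t³}.
Form the matrix with u₁, u₂, u₃, u₄ as columns and reduce.
There are 2 pivot columns, so rank = 2.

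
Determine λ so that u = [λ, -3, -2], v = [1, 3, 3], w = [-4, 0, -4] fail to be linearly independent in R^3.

The set is linearly dependent precisely when det[u; v; w] = 0.
The determinant works out to -12*λ.
Setting this to zero gives λ = 0.

λ = 0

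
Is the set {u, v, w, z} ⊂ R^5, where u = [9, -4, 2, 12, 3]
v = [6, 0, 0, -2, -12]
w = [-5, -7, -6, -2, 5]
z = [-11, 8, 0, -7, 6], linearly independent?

linearly independent

Row-reduce the matrix whose columns are u, v, w, z.
The reduction yields 4 nonzero rows, so the rank is 4.
Since rank = 4 (the number of vectors), the set is linearly independent.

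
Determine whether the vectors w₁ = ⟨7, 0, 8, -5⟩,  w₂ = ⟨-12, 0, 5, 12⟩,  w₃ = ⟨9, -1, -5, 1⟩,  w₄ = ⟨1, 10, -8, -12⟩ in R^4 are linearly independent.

linearly independent

Form the 4×4 matrix with these as columns; its determinant is 12141.
A nonzero determinant means the columns are linearly independent.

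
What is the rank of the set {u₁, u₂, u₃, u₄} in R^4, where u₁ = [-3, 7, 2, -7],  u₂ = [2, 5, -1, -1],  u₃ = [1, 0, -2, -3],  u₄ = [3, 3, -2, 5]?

4

Apply Gaussian elimination to the matrix whose rows are u₁, u₂, u₃, u₄.
The echelon form has 4 nonzero rows, so the rank is 4.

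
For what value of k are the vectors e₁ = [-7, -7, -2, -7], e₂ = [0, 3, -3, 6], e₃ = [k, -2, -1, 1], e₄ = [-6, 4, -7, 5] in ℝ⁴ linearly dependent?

k = -1/2

The set is linearly dependent precisely when det[e₁; e₂; e₃; e₄] = 0.
The determinant works out to -144*k - 72.
Solving -144*k - 72 = 0 yields k = -1/2.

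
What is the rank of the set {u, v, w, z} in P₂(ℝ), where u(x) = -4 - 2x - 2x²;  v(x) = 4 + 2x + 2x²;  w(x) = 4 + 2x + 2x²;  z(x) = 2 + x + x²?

1

Use coordinates relative to {1, x, x²}.
Row-reduce the 4×3 matrix with these as rows.
The echelon form has 1 nonzero row, so the rank is 1.
(With 4 elements in a 3-dimensional space the rank is at most 3.)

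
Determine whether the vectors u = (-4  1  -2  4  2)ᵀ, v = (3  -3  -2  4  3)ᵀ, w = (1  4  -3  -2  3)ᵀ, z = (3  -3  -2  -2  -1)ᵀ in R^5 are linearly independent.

linearly independent

Row-reduce the matrix whose columns are u, v, w, z.
The reduction yields 4 nonzero rows, so the rank is 4.
Since rank = 4 (the number of vectors), the set is linearly independent.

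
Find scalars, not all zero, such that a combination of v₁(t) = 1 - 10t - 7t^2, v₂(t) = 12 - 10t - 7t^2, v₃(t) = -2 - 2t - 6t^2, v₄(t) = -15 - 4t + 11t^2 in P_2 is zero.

Pass to coordinate vectors relative to the basis {1, t, t^2}.
Solve the homogeneous system with v₁, v₂, v₃, v₄ as columns by row-reducing the coefficient matrix.
A generator of the null space is (3, -2, -3, -1).

3v₁ - 2v₂ - 3v₃ - v₄ = 0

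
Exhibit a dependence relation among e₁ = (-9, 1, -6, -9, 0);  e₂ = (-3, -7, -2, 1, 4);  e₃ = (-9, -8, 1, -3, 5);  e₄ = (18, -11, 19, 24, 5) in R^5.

3e₁ - e₃ + e₄ = 0

Row-reduce the matrix with e₁, e₂, e₃, e₄ as columns; the null space gives the coefficients.
One solution (up to scaling) is (3, 0, -1, 1).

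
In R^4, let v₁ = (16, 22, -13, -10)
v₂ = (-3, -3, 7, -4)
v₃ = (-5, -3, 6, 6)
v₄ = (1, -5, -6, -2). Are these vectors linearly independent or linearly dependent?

linearly dependent

Place the vectors as rows of a 4×4 matrix and reduce to echelon form.
The reduction yields 3 nonzero rows, so the rank is 3.
Since rank 3 < 4, the set is linearly dependent.
Indeed v₁ + v₂ + 3v₃ + 2v₄ = 0.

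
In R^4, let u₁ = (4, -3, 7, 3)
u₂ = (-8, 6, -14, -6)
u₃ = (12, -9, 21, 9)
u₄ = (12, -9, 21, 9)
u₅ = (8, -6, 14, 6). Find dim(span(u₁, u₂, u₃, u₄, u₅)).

dim = 1

Row-reduce the 5×4 matrix with these as rows.
Exactly 1 pivot survives; hence the rank is 1.
(With 5 elements in a 4-dimensional space the rank is at most 4.)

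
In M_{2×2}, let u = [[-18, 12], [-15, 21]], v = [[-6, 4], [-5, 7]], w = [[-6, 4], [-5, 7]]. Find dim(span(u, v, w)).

Pass to coordinate vectors with respect to the basis {E₁₁, E₁₂, E₂₁, E₂₂}.
Row-reduce the 3×4 matrix with these as rows.
Exactly 1 pivot survives; hence the rank is 1.

dim = 1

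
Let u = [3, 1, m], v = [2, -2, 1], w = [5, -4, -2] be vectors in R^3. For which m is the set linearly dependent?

The set is linearly dependent precisely when det[u; v; w] = 0.
Cofactor expansion gives det = 2*m + 33.
Setting this to zero gives m = -33/2.

m = -33/2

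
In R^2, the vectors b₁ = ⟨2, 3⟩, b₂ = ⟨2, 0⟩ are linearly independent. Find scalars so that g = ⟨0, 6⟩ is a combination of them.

Since b₁, b₂ are independent, the coefficients expressing g are uniquely determined by a linear system.
The system has the unique solution (a₁, a₂) = (2, -2).

g = 2b₁ - 2b₂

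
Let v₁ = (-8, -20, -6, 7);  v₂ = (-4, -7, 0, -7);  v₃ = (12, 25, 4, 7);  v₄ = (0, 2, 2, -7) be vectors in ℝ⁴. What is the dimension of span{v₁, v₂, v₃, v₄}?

dim = 2

Row-reduce the 4×4 matrix with these as rows.
The echelon form has 2 nonzero rows, so the rank is 2.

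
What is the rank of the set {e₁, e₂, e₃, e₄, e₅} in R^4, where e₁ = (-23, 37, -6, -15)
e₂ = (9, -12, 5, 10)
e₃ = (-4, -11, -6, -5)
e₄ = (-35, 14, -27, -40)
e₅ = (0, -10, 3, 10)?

3

Apply Gaussian elimination to the matrix whose rows are e₁, e₂, e₃, e₄, e₅.
There are 3 pivot columns, so rank = 3.
(With 5 elements in a 4-dimensional space the rank is at most 4.)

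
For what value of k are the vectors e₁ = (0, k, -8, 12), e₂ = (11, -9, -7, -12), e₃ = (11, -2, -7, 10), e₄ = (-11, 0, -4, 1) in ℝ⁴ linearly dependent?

The vectors are dependent exactly when the determinant of the matrix with rows e₁, e₂, e₃, e₄ vanishes.
The determinant works out to -2662*k - 484.
This vanishes exactly when k = -2/11.

k = -2/11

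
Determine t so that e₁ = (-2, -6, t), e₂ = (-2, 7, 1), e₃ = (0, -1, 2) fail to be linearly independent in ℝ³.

t = 27

The vectors are dependent exactly when the determinant of the matrix with rows e₁, e₂, e₃ vanishes.
Cofactor expansion gives det = 2*t - 54.
Solving 2*t - 54 = 0 yields t = 27.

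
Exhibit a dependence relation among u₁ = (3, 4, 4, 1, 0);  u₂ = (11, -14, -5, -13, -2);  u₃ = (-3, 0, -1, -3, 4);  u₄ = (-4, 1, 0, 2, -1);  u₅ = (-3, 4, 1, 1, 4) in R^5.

Row-reduce the matrix with u₁, u₂, u₃, u₄, u₅ as columns; the null space gives the coefficients.
The free variable yields coefficients (0, 1, -2, 2, 3) (any nonzero multiple also works).

u₂ - 2u₃ + 2u₄ + 3u₅ = 0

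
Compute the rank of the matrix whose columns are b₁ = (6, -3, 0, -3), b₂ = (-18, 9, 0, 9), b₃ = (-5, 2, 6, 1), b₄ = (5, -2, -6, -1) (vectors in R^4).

Put the 4×4 matrix [b₁|b₂|b₃|b₄] into echelon form.
There are 2 pivot columns, so rank = 2.

2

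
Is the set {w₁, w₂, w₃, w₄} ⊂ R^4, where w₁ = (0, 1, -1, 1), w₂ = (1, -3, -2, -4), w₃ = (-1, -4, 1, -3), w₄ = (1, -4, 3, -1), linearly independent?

linearly independent

The matrix [w₁|w₂|w₃|w₄] has determinant 32.
A nonzero determinant means the columns are linearly independent.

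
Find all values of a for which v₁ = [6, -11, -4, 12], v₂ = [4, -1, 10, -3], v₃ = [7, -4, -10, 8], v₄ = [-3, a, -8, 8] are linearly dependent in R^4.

a = -21/4

The set is linearly dependent precisely when det[v₁; v₂; v₃; v₄] = 0.
Cofactor expansion gives det = -808*a - 4242.
Solving -808*a - 4242 = 0 yields a = -21/4.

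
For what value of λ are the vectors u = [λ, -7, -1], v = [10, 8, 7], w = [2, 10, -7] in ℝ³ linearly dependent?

The set is linearly dependent precisely when det[u; v; w] = 0.
Expanding, det = -126*λ - 672.
Solving -126*λ - 672 = 0 yields λ = -16/3.

λ = -16/3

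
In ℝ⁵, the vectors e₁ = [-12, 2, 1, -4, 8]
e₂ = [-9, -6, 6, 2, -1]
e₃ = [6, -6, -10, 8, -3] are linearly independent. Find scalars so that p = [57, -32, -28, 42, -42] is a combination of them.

Write p = c₁e₁ + … + c₃e₃ and equate components.
Back-substitution yields (c₁, c₂, c₃) = (-4, 1, 3).

p = -4e₁ + e₂ + 3e₃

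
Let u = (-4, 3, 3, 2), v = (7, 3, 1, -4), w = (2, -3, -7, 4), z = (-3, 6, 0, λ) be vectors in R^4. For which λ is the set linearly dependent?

λ = 7

The vectors are dependent exactly when the determinant of the matrix with rows u, v, w, z vanishes.
The determinant works out to 144*λ - 1008.
This vanishes exactly when λ = 7.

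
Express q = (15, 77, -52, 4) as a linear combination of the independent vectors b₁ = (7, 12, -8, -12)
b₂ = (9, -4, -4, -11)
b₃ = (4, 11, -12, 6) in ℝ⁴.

q = 3b₁ - 2b₂ + 3b₃

Write q = c₁b₁ + … + c₃b₃ and equate components.
Back-substitution yields (c₁, c₂, c₃) = (3, -2, 3).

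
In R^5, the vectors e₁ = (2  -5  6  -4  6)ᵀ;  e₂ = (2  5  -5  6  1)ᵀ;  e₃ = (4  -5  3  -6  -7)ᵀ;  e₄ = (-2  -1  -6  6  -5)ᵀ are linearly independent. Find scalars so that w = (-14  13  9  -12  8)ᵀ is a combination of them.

Set up the augmented matrix [e₁ | e₂ | e₃ | e₄ | w] and row-reduce.
Row-reducing the augmented matrix gives the unique coefficients (α₁, …, α₄) = (-3, -3, -2, -3).

w = -3e₁ - 3e₂ - 2e₃ - 3e₄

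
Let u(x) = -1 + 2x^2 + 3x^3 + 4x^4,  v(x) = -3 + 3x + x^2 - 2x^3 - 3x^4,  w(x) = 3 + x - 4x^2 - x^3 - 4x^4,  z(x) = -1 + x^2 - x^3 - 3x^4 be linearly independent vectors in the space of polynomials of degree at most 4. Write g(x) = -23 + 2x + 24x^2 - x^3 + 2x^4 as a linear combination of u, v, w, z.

Identify each element with its coordinate vector in ℝ⁵ via {1, x, …, x^4}.
Write g = a₁u + … + a₄z and equate components.
Back-substitution yields (a₁, …, a₄) = (1, 2, -4, 4).

g = u + 2v - 4w + 4z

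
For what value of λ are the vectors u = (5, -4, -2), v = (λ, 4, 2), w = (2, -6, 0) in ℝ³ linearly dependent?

λ = -5

Dependence holds iff the 3×3 matrix [u v w] is singular.
Cofactor expansion gives det = 12*λ + 60.
Setting this to zero gives λ = -5.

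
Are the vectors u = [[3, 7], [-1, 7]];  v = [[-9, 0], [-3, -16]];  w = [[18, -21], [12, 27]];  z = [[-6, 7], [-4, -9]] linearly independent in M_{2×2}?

Take coordinates with respect to the standard basis {E₁₁, E₁₂, E₂₁, E₂₂}.
One vector is a scalar multiple of another, so the set is dependent.

linearly dependent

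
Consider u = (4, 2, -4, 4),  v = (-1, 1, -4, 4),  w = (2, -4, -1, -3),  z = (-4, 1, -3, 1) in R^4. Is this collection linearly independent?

The matrix [u|v|w|z] has determinant 260.
A nonzero determinant means the columns are linearly independent.

linearly independent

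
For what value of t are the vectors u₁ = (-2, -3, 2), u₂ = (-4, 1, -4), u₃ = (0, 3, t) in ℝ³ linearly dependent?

The vectors are dependent exactly when the determinant of the matrix with rows u₁, u₂, u₃ vanishes.
Cofactor expansion gives det = -14*t - 48.
Setting this to zero gives t = -24/7.

t = -24/7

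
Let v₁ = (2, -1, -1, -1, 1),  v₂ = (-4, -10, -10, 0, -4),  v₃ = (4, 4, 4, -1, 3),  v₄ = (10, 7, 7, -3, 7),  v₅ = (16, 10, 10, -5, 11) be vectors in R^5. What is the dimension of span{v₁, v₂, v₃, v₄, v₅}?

dim = 2

Put the 5×5 matrix [v₁|v₂|v₃|v₄|v₅] into echelon form.
The echelon form has 2 nonzero rows, so the rank is 2.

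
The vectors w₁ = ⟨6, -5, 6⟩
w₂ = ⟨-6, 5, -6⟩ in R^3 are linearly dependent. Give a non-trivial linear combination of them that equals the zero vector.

Solve the homogeneous system with w₁, w₂ as columns by row-reducing the coefficient matrix.
One solution (up to scaling) is (1, 1).

w₁ + w₂ = 0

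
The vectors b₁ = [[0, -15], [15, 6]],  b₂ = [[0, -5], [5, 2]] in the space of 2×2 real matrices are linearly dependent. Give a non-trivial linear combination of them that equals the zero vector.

Pass to coordinate vectors relative to the basis {E₁₁, E₁₂, E₂₁, E₂₂}.
Set up α₁b₁ + α₂b₂ = 0 and solve the homogeneous system.
One solution (up to scaling) is (1, -3).

b₁ - 3b₂ = 0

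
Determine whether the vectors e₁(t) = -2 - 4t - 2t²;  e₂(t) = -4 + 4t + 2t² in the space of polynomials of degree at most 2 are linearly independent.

linearly independent

Take coordinates with respect to the standard basis {1, t, t²}.
Row-reduce the matrix whose columns are e₁, e₂.
The reduction yields 2 nonzero rows, so the rank is 2.
Since rank = 2 (the number of vectors), the set is linearly independent.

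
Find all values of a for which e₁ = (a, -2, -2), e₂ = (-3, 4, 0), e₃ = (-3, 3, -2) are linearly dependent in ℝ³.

a = 3/4

The vectors are dependent exactly when the determinant of the matrix with rows e₁, e₂, e₃ vanishes.
Expanding, det = 6 - 8*a.
Setting this to zero gives a = 3/4.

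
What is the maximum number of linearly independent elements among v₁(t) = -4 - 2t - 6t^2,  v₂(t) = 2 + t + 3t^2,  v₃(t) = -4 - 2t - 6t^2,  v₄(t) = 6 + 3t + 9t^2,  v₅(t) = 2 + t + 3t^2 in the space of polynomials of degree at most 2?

1

Represent each element by its coordinate vector in ℝ³.
Form the matrix with v₁, v₂, v₃, v₄, v₅ as columns and reduce.
The echelon form has 1 nonzero row, so the rank is 1.
(With 5 elements in a 3-dimensional space the rank is at most 3.)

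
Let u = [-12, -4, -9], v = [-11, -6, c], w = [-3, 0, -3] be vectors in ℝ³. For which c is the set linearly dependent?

c = -13/2

The set is linearly dependent precisely when det[u; v; w] = 0.
Cofactor expansion gives det = 12*c + 78.
This vanishes exactly when c = -13/2.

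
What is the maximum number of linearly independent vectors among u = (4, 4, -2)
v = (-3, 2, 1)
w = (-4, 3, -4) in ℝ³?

Apply Gaussian elimination to the matrix whose rows are u, v, w.
The echelon form has 3 nonzero rows, so the rank is 3.

3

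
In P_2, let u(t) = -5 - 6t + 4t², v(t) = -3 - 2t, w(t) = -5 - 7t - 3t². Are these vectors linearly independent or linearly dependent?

Take coordinates with respect to the standard basis {1, t, t²}.
Row-reduce the matrix whose columns are u, v, w.
The reduction yields 3 nonzero rows, so the rank is 3.
Since rank = 3 (the number of vectors), the set is linearly independent.

linearly independent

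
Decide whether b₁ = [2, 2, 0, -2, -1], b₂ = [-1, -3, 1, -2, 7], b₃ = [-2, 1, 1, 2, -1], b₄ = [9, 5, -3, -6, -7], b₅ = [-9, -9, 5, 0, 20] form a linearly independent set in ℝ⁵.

The matrix [b₁|b₂|b₃|b₄|b₅] has determinant 0.
A zero determinant means the columns are linearly dependent.

linearly dependent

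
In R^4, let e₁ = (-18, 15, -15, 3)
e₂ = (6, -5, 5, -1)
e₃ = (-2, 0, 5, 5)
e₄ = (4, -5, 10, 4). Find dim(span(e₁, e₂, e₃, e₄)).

2

Row-reduce the 4×4 matrix with these as rows.
There are 2 pivot columns, so rank = 2.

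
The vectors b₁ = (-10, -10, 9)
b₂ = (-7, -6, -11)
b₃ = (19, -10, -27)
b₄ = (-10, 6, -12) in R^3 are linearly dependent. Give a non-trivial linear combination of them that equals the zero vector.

Write the vectors as columns of a matrix and find a nonzero vector in its null space.
The free variable yields coefficients (2, -3, 1, 2) (any nonzero multiple also works).

2b₁ - 3b₂ + b₃ + 2b₄ = 0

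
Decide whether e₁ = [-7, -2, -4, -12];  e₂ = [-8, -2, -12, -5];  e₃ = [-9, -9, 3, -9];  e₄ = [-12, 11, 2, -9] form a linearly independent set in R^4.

linearly independent

The matrix [e₁|e₂|e₃|e₄] has determinant 19257.
A nonzero determinant means the columns are linearly independent.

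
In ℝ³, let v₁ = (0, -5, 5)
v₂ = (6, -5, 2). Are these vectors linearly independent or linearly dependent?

Place the vectors as rows of a 2×3 matrix and reduce to echelon form.
The reduction yields 2 nonzero rows, so the rank is 2.
Since rank = 2 (the number of vectors), the set is linearly independent.

linearly independent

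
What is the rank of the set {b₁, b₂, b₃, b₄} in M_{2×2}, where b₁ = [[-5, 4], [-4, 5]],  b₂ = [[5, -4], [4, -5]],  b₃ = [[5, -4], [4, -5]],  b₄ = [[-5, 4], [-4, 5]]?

1

Represent each element by its coordinate vector in ℝ⁴.
Row-reduce the 4×4 matrix with these as rows.
The echelon form has 1 nonzero row, so the rank is 1.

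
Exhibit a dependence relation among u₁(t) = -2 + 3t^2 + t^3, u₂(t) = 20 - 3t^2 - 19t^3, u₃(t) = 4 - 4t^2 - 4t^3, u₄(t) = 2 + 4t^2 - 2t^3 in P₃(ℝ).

Take coordinates with respect to {1, t, …, t^3}.
Row-reduce the matrix with u₁, u₂, u₃, u₄ as columns; the null space gives the coefficients.
A generator of the null space is (1, 1, -3, -3).

u₁ + u₂ - 3u₃ - 3u₄ = 0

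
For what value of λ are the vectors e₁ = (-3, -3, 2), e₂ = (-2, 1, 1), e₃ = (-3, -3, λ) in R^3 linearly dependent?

The vectors are dependent exactly when the determinant of the matrix with rows e₁, e₂, e₃ vanishes.
The determinant works out to 18 - 9*λ.
This vanishes exactly when λ = 2.

λ = 2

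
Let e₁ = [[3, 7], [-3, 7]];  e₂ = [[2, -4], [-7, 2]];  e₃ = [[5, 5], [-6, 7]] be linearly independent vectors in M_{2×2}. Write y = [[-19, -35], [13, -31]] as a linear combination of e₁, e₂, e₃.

Take coordinate vectors relative to {E₁₁, E₁₂, E₂₁, E₂₂}.
Write y = c₁e₁ + … + c₃e₃ and equate components.
Row-reducing the augmented matrix gives the unique coefficients (c₁, c₂, c₃) = (-1, 2, -4).

y = -e₁ + 2e₂ - 4e₃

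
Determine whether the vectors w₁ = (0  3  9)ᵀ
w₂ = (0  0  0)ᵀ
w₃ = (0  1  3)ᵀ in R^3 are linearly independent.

One of the vectors is the zero vector, so the set is linearly dependent.

linearly dependent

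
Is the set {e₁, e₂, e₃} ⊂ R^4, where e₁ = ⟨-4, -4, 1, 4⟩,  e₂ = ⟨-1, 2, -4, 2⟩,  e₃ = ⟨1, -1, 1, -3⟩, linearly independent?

linearly independent

Place the vectors as rows of a 3×4 matrix and reduce to echelon form.
The reduction yields 3 nonzero rows, so the rank is 3.
Since rank = 3 (the number of vectors), the set is linearly independent.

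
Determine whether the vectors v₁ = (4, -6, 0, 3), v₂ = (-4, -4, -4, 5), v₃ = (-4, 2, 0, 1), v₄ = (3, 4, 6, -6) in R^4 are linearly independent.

linearly independent

Place the vectors as rows of a 4×4 matrix and reduce to echelon form.
The reduction yields 4 nonzero rows, so the rank is 4.
Since rank = 4 (the number of vectors), the set is linearly independent.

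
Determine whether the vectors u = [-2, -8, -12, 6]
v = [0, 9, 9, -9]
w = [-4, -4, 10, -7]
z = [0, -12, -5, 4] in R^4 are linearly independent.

linearly independent

Place the vectors as rows of a 4×4 matrix and reduce to echelon form.
The reduction yields 4 nonzero rows, so the rank is 4.
Since rank = 4 (the number of vectors), the set is linearly independent.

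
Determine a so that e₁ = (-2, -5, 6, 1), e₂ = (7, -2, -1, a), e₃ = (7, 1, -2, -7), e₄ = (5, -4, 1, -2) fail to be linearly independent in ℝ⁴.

The vectors are dependent exactly when the determinant of the matrix with rows e₁, e₂, e₃, e₄ vanishes.
Expanding, det = -99*a - 432.
Solving -99*a - 432 = 0 yields a = -48/11.

a = -48/11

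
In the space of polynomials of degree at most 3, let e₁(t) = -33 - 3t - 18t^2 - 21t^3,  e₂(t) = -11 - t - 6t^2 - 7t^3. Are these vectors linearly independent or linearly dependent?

Take coordinates with respect to the standard basis {1, t, …, t^3}.
Row-reduce the matrix whose columns are e₁, e₂.
The reduction yields 1 nonzero row, so the rank is 1.
Since rank 1 < 2, the set is linearly dependent.

linearly dependent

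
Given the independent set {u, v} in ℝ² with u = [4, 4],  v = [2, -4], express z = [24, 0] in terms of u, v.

z = 4u + 4v

Solve the system with u, v as columns and z as the right-hand side.
Back-substitution yields (a₁, a₂) = (4, 4).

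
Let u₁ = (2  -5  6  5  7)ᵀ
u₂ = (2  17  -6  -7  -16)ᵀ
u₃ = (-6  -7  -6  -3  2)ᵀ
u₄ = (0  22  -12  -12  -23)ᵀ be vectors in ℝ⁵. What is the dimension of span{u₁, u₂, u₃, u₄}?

Row-reduce the 4×5 matrix with these as rows.
The echelon form has 2 nonzero rows, so the rank is 2.

dim = 2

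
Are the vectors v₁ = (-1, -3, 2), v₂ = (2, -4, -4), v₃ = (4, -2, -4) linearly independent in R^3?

linearly independent

The matrix [v₁|v₂|v₃] has determinant 40.
A nonzero determinant means the columns are linearly independent.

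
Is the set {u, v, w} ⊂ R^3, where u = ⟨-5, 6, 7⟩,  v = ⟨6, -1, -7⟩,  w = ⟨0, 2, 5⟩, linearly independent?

linearly independent

The matrix [u|v|w] has determinant -141.
A nonzero determinant means the columns are linearly independent.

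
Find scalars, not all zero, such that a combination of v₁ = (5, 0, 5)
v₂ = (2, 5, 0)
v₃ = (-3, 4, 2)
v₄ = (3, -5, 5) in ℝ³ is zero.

Set up α₁v₁ + … + α₄v₄ = 0 and solve the homogeneous system.
A generator of the null space is (1, -1, 0, -1).

v₁ - v₂ - v₄ = 0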